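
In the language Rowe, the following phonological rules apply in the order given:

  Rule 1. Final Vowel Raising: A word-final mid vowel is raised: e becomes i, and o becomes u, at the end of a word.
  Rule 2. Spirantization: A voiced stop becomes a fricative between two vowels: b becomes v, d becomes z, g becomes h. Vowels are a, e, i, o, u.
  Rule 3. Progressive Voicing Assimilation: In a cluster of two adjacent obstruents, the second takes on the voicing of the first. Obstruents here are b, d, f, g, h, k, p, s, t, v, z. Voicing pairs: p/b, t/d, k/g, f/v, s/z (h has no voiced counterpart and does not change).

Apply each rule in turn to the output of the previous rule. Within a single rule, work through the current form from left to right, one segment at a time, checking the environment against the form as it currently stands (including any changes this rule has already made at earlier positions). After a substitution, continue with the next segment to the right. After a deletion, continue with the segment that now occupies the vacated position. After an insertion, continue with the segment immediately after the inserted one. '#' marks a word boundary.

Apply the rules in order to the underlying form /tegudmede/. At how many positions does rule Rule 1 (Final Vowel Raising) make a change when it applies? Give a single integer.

1

Rule 1 Final Vowel Raising: [tegudmede] → [tegudmedi]
Rule 2 Spirantization: [tegudmedi] → [tehudmezi]
Rule 3 Progressive Voicing Assimilation: no change — [tehudmezi]
Rule Rule 1 changed 1 position(s).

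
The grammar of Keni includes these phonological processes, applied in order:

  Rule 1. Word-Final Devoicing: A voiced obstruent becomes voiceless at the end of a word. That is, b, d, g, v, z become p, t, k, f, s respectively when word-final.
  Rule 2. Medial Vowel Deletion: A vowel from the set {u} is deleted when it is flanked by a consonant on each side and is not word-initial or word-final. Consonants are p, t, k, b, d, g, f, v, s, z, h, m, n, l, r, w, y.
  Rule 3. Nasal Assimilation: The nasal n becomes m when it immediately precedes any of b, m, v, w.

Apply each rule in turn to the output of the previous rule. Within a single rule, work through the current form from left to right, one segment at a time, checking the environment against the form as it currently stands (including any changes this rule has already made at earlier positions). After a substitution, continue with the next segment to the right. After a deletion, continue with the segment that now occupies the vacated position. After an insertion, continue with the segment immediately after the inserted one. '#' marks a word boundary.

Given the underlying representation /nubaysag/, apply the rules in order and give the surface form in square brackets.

Rule 1 Word-Final Devoicing: [nubaysag] → [nubaysak]
Rule 2 Medial Vowel Deletion: [nubaysak] → [nbaysak]
Rule 3 Nasal Assimilation: [nbaysak] → [mbaysak]

[mbaysak]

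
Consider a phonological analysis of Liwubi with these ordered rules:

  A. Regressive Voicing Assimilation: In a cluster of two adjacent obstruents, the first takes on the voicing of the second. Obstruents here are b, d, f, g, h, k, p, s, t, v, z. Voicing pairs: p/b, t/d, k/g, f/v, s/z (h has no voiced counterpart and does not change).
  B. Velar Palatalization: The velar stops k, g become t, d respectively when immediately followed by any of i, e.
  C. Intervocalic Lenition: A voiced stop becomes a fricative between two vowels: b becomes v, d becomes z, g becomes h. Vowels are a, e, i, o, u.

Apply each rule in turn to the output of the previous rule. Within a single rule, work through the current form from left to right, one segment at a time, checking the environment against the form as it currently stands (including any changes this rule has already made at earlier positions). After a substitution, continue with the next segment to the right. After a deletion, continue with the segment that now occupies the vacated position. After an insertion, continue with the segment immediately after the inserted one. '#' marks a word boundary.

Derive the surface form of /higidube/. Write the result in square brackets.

[hizizuve]

A Regressive Voicing Assimilation: no change — [higidube]
B Velar Palatalization: [higidube] → [hididube]
C Intervocalic Lenition: [hididube] → [hizizuve]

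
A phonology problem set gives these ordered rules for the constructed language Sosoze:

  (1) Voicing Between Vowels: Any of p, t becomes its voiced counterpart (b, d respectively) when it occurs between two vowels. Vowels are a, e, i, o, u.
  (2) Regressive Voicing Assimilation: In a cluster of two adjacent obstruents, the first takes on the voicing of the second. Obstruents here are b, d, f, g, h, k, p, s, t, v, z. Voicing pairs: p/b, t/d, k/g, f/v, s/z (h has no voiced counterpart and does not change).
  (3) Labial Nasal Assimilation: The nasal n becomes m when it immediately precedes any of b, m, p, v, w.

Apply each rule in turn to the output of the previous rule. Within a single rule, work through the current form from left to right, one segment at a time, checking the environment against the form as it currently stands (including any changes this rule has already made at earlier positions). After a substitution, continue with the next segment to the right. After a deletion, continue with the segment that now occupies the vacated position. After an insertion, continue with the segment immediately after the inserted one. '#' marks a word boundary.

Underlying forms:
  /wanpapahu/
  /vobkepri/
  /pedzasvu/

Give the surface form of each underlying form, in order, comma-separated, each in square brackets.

[wampabahu], [vopkepri], [pedzazvu]

/wanpapahu/:
  (1) Voicing Between Vowels: [wanpapahu] → [wanpabahu]
  (2) Regressive Voicing Assimilation: no change — [wanpabahu]
  (3) Labial Nasal Assimilation: [wanpabahu] → [wampabahu]
/vobkepri/:
  (1) Voicing Between Vowels: no change — [vobkepri]
  (2) Regressive Voicing Assimilation: [vobkepri] → [vopkepri]
  (3) Labial Nasal Assimilation: no change — [vopkepri]
/pedzasvu/:
  (1) Voicing Between Vowels: no change — [pedzasvu]
  (2) Regressive Voicing Assimilation: [pedzasvu] → [pedzazvu]
  (3) Labial Nasal Assimilation: no change — [pedzazvu]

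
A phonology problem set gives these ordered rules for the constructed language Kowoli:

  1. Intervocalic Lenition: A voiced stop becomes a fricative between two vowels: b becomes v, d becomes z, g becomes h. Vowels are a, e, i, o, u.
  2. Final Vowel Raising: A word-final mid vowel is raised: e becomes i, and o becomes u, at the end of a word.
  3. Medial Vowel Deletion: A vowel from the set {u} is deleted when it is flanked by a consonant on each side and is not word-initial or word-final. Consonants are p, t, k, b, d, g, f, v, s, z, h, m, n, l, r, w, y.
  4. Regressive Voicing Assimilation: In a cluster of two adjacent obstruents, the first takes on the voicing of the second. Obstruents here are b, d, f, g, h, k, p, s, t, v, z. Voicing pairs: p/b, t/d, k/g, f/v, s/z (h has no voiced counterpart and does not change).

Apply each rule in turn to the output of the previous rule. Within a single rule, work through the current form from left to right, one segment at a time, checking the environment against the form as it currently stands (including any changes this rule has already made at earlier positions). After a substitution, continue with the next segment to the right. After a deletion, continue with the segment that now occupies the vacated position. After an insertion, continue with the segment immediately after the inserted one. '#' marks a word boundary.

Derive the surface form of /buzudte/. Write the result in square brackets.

[bztti]

1 Intervocalic Lenition: no change — [buzudte]
2 Final Vowel Raising: [buzudte] → [buzudti]
3 Medial Vowel Deletion: [buzudti] → [bzdti]
4 Regressive Voicing Assimilation: [bzdti] → [bztti]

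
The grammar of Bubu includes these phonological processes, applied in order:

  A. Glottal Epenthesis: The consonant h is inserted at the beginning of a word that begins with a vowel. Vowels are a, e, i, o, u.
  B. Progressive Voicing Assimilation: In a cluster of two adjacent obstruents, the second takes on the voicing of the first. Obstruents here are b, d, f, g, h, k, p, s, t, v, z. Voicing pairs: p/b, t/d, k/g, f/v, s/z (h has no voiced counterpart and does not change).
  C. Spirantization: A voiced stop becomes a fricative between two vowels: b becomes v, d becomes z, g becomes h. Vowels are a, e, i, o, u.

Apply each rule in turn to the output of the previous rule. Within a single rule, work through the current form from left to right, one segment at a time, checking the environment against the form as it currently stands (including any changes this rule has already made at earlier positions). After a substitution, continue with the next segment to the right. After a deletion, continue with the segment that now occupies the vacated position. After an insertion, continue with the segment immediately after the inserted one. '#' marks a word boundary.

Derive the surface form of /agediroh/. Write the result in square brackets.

A Glottal Epenthesis: [agediroh] → [hagediroh]
B Progressive Voicing Assimilation: no change — [hagediroh]
C Spirantization: [hagediroh] → [haheziroh]

[haheziroh]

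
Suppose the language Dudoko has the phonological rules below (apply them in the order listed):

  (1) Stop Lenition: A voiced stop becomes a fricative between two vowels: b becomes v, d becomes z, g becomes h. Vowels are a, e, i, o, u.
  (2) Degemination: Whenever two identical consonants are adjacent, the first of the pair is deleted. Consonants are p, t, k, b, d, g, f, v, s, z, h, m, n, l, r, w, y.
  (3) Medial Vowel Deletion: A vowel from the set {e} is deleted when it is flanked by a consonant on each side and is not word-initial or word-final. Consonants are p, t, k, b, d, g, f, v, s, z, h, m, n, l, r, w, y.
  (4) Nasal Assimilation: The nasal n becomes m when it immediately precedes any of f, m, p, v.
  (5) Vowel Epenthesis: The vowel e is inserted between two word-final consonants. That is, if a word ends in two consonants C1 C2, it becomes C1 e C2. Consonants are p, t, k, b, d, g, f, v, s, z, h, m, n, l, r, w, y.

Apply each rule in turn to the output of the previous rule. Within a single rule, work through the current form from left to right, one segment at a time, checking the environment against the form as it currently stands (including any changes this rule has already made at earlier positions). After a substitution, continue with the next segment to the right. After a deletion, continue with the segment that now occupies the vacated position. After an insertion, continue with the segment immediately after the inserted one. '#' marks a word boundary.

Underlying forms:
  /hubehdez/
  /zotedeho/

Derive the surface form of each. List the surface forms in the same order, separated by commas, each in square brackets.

[huvhdez], [zotzho]

/hubehdez/:
  (1) Stop Lenition: [hubehdez] → [huvehdez]
  (2) Degemination: no change — [huvehdez]
  (3) Medial Vowel Deletion: [huvehdez] → [huvhdz]
  (4) Nasal Assimilation: no change — [huvhdz]
  (5) Vowel Epenthesis: [huvhdz] → [huvhdez]
/zotedeho/:
  (1) Stop Lenition: [zotedeho] → [zotezeho]
  (2) Degemination: no change — [zotezeho]
  (3) Medial Vowel Deletion: [zotezeho] → [zotzho]
  (4) Nasal Assimilation: no change — [zotzho]
  (5) Vowel Epenthesis: no change — [zotzho]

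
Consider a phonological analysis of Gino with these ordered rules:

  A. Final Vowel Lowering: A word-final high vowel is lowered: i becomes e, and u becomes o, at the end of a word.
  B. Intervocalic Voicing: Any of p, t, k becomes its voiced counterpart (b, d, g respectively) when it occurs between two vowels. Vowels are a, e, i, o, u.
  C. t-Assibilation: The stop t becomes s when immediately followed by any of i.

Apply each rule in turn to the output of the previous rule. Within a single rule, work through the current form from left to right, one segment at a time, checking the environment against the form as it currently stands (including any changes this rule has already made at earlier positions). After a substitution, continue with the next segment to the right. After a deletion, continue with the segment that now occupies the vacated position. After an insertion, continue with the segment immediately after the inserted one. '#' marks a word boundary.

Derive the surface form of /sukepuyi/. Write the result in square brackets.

[sugebuye]

A Final Vowel Lowering: [sukepuyi] → [sukepuye]
B Intervocalic Voicing: [sukepuye] → [sugebuye]
C t-Assibilation: no change — [sugebuye]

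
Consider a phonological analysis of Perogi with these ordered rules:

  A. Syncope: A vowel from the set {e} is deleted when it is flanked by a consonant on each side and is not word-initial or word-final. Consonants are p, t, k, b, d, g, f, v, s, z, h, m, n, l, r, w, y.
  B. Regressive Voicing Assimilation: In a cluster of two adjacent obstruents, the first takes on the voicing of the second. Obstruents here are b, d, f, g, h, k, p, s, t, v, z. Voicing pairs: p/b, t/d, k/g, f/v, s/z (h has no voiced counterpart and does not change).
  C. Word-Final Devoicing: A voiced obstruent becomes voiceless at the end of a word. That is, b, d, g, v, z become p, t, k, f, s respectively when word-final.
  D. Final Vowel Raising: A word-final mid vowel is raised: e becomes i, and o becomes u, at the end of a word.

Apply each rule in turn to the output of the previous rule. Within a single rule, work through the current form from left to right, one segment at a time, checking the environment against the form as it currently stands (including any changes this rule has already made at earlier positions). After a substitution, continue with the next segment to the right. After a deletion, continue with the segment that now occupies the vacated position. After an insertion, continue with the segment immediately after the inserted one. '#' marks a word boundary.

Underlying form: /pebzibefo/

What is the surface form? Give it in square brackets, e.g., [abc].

[bbzipfu]

A Syncope: [pebzibefo] → [pbzibfo]
B Regressive Voicing Assimilation: [pbzibfo] → [bbzipfo]
C Word-Final Devoicing: no change — [bbzipfo]
D Final Vowel Raising: [bbzipfo] → [bbzipfu]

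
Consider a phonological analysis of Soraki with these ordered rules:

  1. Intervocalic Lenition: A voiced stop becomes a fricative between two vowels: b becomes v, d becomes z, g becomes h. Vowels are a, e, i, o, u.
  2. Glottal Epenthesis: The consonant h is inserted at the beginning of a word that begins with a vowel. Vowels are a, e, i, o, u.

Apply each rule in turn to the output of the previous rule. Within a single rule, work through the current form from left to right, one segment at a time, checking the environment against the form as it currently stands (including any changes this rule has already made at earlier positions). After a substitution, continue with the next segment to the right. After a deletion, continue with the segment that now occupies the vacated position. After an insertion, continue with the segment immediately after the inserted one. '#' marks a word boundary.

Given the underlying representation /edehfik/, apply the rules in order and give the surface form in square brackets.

[hezehfik]

1 Intervocalic Lenition: [edehfik] → [ezehfik]
2 Glottal Epenthesis: [ezehfik] → [hezehfik]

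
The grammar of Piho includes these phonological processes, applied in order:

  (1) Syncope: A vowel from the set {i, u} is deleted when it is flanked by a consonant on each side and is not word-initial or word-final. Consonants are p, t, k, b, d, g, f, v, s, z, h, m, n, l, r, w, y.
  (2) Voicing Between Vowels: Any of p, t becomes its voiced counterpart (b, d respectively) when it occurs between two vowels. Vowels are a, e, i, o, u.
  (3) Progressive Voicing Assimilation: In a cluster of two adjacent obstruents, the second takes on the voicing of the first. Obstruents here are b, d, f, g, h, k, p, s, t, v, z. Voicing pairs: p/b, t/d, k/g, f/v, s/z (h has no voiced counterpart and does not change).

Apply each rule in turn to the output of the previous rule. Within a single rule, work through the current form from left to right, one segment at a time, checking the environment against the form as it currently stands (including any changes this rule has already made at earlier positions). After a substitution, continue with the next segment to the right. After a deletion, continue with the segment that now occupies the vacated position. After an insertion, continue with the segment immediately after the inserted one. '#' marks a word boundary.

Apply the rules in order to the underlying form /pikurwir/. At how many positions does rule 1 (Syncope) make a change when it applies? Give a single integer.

(1) Syncope: [pikurwir] → [pkrwr]
(2) Voicing Between Vowels: no change — [pkrwr]
(3) Progressive Voicing Assimilation: no change — [pkrwr]
Rule 1 changed 3 position(s).

3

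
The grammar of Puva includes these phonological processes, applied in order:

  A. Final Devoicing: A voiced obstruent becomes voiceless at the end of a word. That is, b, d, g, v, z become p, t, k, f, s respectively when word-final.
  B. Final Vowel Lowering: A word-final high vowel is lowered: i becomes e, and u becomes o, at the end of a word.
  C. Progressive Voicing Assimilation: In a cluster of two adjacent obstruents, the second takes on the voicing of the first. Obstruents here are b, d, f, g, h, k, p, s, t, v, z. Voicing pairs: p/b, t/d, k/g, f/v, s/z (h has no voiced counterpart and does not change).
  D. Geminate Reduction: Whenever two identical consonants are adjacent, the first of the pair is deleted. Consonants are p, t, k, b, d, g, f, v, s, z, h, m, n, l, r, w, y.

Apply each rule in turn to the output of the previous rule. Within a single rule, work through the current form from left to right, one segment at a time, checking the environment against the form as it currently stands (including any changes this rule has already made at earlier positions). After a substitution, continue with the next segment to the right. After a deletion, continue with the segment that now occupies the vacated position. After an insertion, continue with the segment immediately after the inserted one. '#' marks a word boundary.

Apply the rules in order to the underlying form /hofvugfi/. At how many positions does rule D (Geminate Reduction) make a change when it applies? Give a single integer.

A Final Devoicing: no change — [hofvugfi]
B Final Vowel Lowering: [hofvugfi] → [hofvugfe]
C Progressive Voicing Assimilation: [hofvugfe] → [hoffugve]
D Geminate Reduction: [hoffugve] → [hofugve]
Rule D changed 1 position(s).

1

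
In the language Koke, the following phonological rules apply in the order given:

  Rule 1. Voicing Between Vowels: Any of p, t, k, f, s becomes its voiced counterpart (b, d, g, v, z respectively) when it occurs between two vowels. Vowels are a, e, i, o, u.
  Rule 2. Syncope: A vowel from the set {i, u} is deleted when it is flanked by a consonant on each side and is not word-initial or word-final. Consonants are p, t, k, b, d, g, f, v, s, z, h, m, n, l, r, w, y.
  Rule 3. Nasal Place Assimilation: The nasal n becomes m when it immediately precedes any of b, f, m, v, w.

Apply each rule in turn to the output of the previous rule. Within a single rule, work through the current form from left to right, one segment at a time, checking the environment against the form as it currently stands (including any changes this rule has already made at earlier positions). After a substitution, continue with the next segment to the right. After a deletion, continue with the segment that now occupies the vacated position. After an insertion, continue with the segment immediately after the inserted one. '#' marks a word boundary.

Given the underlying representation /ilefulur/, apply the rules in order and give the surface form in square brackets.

[ilevlr]

Rule 1 Voicing Between Vowels: [ilefulur] → [ilevulur]
Rule 2 Syncope: [ilevulur] → [ilevlr]
Rule 3 Nasal Place Assimilation: no change — [ilevlr]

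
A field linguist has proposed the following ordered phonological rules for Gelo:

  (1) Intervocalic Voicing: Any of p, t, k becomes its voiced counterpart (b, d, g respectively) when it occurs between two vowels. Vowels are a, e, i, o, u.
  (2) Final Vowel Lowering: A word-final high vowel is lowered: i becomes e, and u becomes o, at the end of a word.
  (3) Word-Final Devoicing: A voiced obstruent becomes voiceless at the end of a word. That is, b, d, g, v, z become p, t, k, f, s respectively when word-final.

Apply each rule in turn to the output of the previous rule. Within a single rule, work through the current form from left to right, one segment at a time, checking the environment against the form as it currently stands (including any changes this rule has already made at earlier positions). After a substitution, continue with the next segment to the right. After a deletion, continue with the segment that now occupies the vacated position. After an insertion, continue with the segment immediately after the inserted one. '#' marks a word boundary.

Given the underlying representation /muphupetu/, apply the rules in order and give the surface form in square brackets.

(1) Intervocalic Voicing: [muphupetu] → [muphubedu]
(2) Final Vowel Lowering: [muphubedu] → [muphubedo]
(3) Word-Final Devoicing: no change — [muphubedo]

[muphubedo]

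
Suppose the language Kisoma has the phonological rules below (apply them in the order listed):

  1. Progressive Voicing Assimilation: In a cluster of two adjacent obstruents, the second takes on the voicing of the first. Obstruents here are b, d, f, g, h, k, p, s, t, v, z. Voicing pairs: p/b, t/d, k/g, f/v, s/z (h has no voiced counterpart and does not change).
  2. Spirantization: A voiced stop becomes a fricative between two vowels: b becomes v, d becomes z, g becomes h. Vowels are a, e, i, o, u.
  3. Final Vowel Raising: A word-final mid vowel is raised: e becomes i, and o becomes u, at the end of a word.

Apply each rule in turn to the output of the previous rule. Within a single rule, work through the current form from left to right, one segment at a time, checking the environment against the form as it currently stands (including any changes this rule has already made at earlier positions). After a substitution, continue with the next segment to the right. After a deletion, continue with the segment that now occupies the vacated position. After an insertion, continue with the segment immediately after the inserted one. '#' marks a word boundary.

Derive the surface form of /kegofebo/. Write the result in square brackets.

1 Progressive Voicing Assimilation: no change — [kegofebo]
2 Spirantization: [kegofebo] → [kehofevo]
3 Final Vowel Raising: [kehofevo] → [kehofevu]

[kehofevu]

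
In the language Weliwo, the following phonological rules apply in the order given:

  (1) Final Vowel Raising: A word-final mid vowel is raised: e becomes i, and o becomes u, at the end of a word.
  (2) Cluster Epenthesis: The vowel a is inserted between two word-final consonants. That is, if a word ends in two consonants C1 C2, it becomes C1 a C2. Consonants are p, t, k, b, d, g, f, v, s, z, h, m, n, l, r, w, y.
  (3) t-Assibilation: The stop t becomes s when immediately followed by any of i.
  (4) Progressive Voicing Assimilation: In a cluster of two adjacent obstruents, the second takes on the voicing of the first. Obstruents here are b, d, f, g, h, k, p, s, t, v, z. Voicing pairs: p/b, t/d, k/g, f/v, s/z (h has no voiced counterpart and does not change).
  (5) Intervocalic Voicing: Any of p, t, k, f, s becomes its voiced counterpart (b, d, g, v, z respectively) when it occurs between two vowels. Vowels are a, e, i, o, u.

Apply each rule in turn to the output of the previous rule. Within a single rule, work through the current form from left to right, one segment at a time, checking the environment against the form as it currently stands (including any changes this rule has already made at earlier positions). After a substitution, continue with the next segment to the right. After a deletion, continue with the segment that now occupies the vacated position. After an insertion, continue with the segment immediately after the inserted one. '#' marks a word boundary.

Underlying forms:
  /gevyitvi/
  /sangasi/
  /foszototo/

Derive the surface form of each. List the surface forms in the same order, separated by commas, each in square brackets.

/gevyitvi/:
  (1) Final Vowel Raising: no change — [gevyitvi]
  (2) Cluster Epenthesis: no change — [gevyitvi]
  (3) t-Assibilation: no change — [gevyitvi]
  (4) Progressive Voicing Assimilation: [gevyitvi] → [gevyitfi]
  (5) Intervocalic Voicing: no change — [gevyitfi]
/sangasi/:
  (1) Final Vowel Raising: no change — [sangasi]
  (2) Cluster Epenthesis: no change — [sangasi]
  (3) t-Assibilation: no change — [sangasi]
  (4) Progressive Voicing Assimilation: no change — [sangasi]
  (5) Intervocalic Voicing: [sangasi] → [sangazi]
/foszototo/:
  (1) Final Vowel Raising: [foszototo] → [foszototu]
  (2) Cluster Epenthesis: no change — [foszototu]
  (3) t-Assibilation: no change — [foszototu]
  (4) Progressive Voicing Assimilation: [foszototu] → [fossototu]
  (5) Intervocalic Voicing: [fossototu] → [fossododu]

[gevyitfi], [sangazi], [fossododu]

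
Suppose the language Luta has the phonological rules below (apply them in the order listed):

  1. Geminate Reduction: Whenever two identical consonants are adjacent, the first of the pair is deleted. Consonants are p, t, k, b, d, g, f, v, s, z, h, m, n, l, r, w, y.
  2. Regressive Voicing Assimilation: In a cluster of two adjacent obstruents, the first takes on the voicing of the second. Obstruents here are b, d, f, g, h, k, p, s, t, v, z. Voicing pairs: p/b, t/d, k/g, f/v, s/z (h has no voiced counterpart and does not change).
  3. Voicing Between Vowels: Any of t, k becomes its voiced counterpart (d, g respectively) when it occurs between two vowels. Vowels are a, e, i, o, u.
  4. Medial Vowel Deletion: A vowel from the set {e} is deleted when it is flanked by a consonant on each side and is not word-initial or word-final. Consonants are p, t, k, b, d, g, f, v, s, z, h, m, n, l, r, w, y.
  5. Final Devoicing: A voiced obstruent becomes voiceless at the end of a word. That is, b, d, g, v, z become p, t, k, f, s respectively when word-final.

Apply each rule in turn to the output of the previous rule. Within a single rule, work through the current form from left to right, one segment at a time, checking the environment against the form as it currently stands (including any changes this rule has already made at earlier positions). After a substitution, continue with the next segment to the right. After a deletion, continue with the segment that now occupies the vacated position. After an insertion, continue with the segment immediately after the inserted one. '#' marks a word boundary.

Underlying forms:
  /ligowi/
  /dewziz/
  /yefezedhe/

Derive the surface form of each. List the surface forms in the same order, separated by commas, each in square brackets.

[ligowi], [dwzis], [yfzthe]

/ligowi/:
  1 Geminate Reduction: no change — [ligowi]
  2 Regressive Voicing Assimilation: no change — [ligowi]
  3 Voicing Between Vowels: no change — [ligowi]
  4 Medial Vowel Deletion: no change — [ligowi]
  5 Final Devoicing: no change — [ligowi]
/dewziz/:
  1 Geminate Reduction: no change — [dewziz]
  2 Regressive Voicing Assimilation: no change — [dewziz]
  3 Voicing Between Vowels: no change — [dewziz]
  4 Medial Vowel Deletion: [dewziz] → [dwziz]
  5 Final Devoicing: [dwziz] → [dwzis]
/yefezedhe/:
  1 Geminate Reduction: no change — [yefezedhe]
  2 Regressive Voicing Assimilation: [yefezedhe] → [yefezethe]
  3 Voicing Between Vowels: no change — [yefezethe]
  4 Medial Vowel Deletion: [yefezethe] → [yfzthe]
  5 Final Devoicing: no change — [yfzthe]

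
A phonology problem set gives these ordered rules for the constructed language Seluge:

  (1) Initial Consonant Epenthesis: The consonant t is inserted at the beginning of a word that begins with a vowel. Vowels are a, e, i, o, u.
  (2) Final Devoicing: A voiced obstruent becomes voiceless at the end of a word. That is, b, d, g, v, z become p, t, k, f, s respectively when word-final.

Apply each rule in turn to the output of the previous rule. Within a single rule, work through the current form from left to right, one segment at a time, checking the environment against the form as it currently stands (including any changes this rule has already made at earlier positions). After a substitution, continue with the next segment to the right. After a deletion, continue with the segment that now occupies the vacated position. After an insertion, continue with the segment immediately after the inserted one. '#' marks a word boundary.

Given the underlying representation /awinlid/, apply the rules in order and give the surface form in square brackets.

[tawinlit]

(1) Initial Consonant Epenthesis: [awinlid] → [tawinlid]
(2) Final Devoicing: [tawinlid] → [tawinlit]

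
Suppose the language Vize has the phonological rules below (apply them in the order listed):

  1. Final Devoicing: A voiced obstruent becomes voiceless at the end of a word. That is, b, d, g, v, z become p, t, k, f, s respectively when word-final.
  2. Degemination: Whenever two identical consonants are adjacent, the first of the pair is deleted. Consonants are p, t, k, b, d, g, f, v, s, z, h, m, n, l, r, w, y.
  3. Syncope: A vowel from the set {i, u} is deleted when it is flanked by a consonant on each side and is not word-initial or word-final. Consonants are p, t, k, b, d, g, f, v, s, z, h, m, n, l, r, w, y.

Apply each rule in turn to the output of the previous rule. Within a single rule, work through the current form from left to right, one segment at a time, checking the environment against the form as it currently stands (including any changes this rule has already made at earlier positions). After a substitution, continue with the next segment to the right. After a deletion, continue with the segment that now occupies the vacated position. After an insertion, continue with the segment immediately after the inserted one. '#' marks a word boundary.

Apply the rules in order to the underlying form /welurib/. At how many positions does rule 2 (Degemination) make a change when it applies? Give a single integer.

0

1 Final Devoicing: [welurib] → [welurip]
2 Degemination: no change — [welurip]
3 Syncope: [welurip] → [welrp]
Rule 2 changed 0 position(s).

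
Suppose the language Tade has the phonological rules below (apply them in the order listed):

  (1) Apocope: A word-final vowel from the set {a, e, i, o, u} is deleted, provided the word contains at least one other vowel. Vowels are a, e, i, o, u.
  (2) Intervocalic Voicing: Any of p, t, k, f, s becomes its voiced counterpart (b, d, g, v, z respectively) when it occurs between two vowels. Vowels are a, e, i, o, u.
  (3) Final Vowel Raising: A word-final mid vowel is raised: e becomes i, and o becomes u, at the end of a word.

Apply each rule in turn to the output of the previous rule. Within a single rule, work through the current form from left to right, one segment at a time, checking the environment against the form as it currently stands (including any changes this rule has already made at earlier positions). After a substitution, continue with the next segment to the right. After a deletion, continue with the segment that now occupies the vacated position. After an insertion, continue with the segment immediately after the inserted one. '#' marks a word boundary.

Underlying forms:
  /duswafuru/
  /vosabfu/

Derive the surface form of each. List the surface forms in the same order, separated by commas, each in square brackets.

/duswafuru/:
  (1) Apocope: [duswafuru] → [duswafur]
  (2) Intervocalic Voicing: [duswafur] → [duswavur]
  (3) Final Vowel Raising: no change — [duswavur]
/vosabfu/:
  (1) Apocope: [vosabfu] → [vosabf]
  (2) Intervocalic Voicing: [vosabf] → [vozabf]
  (3) Final Vowel Raising: no change — [vozabf]

[duswavur], [vozabf]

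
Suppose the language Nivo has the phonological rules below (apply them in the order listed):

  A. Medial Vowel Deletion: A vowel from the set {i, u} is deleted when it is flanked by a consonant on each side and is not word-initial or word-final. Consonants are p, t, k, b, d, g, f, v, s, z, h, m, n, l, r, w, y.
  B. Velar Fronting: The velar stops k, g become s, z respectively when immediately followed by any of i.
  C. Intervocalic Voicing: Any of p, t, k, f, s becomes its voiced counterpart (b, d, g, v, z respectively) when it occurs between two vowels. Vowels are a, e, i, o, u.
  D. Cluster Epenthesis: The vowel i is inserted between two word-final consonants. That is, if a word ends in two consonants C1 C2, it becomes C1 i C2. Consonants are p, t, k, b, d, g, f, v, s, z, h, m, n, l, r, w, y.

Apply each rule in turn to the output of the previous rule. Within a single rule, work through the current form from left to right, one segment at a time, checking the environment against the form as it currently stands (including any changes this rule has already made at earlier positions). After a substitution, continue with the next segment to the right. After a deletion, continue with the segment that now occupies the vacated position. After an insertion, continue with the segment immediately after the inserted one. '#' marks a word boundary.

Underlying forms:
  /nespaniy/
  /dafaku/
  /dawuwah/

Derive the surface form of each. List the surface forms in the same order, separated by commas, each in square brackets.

[nespaniy], [davagu], [dawwah]

/nespaniy/:
  A Medial Vowel Deletion: [nespaniy] → [nespany]
  B Velar Fronting: no change — [nespany]
  C Intervocalic Voicing: no change — [nespany]
  D Cluster Epenthesis: [nespany] → [nespaniy]
/dafaku/:
  A Medial Vowel Deletion: no change — [dafaku]
  B Velar Fronting: no change — [dafaku]
  C Intervocalic Voicing: [dafaku] → [davagu]
  D Cluster Epenthesis: no change — [davagu]
/dawuwah/:
  A Medial Vowel Deletion: [dawuwah] → [dawwah]
  B Velar Fronting: no change — [dawwah]
  C Intervocalic Voicing: no change — [dawwah]
  D Cluster Epenthesis: no change — [dawwah]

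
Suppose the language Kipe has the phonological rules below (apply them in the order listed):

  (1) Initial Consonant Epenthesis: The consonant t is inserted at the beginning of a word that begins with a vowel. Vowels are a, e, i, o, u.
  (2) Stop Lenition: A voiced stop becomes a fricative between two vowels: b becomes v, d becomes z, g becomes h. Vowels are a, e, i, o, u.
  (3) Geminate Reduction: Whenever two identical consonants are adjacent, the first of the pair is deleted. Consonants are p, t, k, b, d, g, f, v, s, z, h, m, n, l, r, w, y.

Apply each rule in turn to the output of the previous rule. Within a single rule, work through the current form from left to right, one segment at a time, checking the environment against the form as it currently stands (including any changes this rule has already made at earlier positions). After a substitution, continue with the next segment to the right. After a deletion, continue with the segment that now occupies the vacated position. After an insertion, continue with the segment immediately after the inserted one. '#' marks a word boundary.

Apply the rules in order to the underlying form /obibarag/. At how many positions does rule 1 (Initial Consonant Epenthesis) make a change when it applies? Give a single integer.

1

(1) Initial Consonant Epenthesis: [obibarag] → [tobibarag]
(2) Stop Lenition: [tobibarag] → [tovivarag]
(3) Geminate Reduction: no change — [tovivarag]
Rule 1 changed 1 position(s).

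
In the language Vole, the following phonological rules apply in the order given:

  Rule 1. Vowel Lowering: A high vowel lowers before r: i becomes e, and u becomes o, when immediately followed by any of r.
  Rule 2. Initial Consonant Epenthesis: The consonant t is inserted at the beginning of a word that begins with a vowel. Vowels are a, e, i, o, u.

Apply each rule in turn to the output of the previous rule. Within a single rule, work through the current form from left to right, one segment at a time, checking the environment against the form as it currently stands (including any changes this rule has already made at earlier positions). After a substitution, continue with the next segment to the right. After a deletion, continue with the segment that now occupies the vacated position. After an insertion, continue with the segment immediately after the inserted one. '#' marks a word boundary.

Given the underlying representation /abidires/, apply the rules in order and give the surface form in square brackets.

Rule 1 Vowel Lowering: [abidires] → [abideres]
Rule 2 Initial Consonant Epenthesis: [abideres] → [tabideres]

[tabideres]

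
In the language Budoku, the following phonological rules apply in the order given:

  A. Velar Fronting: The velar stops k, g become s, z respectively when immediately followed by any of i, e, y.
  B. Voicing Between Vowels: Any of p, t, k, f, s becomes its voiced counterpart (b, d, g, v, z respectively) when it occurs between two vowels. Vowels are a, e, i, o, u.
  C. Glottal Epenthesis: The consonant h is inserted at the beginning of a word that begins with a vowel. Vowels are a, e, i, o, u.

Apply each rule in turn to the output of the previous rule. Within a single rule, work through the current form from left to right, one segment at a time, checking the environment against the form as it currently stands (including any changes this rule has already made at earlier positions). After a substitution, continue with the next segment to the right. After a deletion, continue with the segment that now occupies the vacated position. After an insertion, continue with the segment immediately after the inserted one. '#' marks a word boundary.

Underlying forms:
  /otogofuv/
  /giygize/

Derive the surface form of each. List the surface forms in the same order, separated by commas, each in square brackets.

/otogofuv/:
  A Velar Fronting: no change — [otogofuv]
  B Voicing Between Vowels: [otogofuv] → [odogovuv]
  C Glottal Epenthesis: [odogovuv] → [hodogovuv]
/giygize/:
  A Velar Fronting: [giygize] → [ziyzize]
  B Voicing Between Vowels: no change — [ziyzize]
  C Glottal Epenthesis: no change — [ziyzize]

[hodogovuv], [ziyzize]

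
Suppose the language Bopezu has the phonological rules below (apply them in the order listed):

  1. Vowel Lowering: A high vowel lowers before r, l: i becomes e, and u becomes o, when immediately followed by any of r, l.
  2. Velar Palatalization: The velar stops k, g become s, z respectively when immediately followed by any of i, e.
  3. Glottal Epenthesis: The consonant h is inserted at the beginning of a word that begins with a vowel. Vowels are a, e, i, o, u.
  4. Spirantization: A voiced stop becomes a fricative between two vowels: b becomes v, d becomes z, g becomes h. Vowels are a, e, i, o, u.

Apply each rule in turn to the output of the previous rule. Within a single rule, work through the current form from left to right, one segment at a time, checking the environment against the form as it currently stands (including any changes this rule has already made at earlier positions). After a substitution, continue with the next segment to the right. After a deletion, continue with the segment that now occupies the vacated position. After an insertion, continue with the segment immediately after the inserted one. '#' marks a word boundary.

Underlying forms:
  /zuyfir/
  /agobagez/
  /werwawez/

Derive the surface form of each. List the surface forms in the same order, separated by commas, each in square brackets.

/zuyfir/:
  1 Vowel Lowering: [zuyfir] → [zuyfer]
  2 Velar Palatalization: no change — [zuyfer]
  3 Glottal Epenthesis: no change — [zuyfer]
  4 Spirantization: no change — [zuyfer]
/agobagez/:
  1 Vowel Lowering: no change — [agobagez]
  2 Velar Palatalization: [agobagez] → [agobazez]
  3 Glottal Epenthesis: [agobazez] → [hagobazez]
  4 Spirantization: [hagobazez] → [hahovazez]
/werwawez/:
  1 Vowel Lowering: no change — [werwawez]
  2 Velar Palatalization: no change — [werwawez]
  3 Glottal Epenthesis: no change — [werwawez]
  4 Spirantization: no change — [werwawez]

[zuyfer], [hahovazez], [werwawez]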